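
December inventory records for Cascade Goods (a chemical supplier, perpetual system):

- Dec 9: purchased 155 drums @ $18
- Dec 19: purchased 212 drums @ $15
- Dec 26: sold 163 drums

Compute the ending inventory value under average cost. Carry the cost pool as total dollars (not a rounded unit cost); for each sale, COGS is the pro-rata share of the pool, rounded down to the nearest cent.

After Dec 9: 155 on hand, pool $2,790.00 (≈ $18.0000 each)
After Dec 19: 367 on hand, pool $5,970.00 (≈ $16.2670 each)
Dec 26, sell 163: 163/367 × $5,970.00 → $2,651.52
Ending inventory (cost pool remaining) = $3,318.48
Check: goods available $5,970.00 = COGS $2,651.52 + ending $3,318.48

Ending inventory = $3,318.48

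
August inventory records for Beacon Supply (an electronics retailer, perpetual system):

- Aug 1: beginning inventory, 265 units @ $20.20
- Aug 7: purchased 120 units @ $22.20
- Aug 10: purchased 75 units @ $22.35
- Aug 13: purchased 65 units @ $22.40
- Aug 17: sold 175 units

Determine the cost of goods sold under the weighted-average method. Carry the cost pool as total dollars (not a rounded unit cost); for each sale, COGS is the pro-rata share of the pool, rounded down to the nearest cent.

After Aug 1: 265 on hand, pool $5,353.00 (≈ $20.2000 each)
After Aug 7: 385 on hand, pool $8,017.00 (≈ $20.8234 each)
After Aug 10: 460 on hand, pool $9,693.25 (≈ $21.0723 each)
After Aug 13: 525 on hand, pool $11,149.25 (≈ $21.2367 each)
Aug 17, sell 175: 175/525 × $11,149.25 → $3,716.41
Ending inventory (cost pool remaining) = $7,432.84

COGS = $3,716.41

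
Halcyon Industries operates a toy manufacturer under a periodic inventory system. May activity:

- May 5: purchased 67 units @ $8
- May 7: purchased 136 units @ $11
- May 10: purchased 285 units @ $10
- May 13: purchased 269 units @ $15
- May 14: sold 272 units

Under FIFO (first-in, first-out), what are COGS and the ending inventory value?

May 14, 272 sold [FIFO — oldest first]: 67 @ $8 + 136 @ $11 + 69 @ $10 = $2,722
Ending inventory: 216 @ $10 + 269 @ $15 = $6,195
Check: goods available $8,917 = COGS $2,722 + ending $6,195

COGS = $2,722; ending inventory = $6,195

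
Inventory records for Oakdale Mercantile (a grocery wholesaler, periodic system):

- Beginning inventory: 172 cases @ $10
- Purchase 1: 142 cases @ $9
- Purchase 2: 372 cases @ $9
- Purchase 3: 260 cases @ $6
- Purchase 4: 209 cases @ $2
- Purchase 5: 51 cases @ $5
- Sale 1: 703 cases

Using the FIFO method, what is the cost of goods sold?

Sale 1 (703) [FIFO — oldest first]: 172 @ $10 + 142 @ $9 + 372 @ $9 + 17 @ $6 = $6,448
Ending inventory: 243 @ $6 + 209 @ $2 + 51 @ $5 = $2,131
Check: goods available $8,579 = COGS $6,448 + ending $2,131

COGS = $6,448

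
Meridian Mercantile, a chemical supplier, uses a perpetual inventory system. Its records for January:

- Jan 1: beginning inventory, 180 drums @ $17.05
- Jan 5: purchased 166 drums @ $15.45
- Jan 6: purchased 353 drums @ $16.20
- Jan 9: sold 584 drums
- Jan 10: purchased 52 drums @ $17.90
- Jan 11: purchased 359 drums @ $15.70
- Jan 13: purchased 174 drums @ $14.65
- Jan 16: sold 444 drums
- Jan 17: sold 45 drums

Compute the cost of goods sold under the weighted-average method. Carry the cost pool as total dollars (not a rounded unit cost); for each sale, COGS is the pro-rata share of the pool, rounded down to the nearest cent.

COGS = $17,157.63

After Jan 1: 180 on hand, pool $3,069.00 (≈ $17.0500 each)
After Jan 5: 346 on hand, pool $5,633.70 (≈ $16.2824 each)
After Jan 6: 699 on hand, pool $11,352.30 (≈ $16.2408 each)
Jan 9, sell 584: 584/699 × $11,352.30 → $9,484.61
After Jan 10: 167 on hand, pool $2,798.49 (≈ $16.7574 each)
After Jan 11: 526 on hand, pool $8,434.79 (≈ $16.0357 each)
After Jan 13: 700 on hand, pool $10,983.89 (≈ $15.6913 each)
Jan 16, sell 444: 444/700 × $10,983.89 → $6,966.92
Jan 17, sell 45: 45/256 × $4,016.97 → $706.10
Total COGS = $9,484.61 + $6,966.92 + $706.10 = $17,157.63
Ending inventory (cost pool remaining) = $3,310.87
Check: goods available $20,468.50 = COGS $17,157.63 + ending $3,310.87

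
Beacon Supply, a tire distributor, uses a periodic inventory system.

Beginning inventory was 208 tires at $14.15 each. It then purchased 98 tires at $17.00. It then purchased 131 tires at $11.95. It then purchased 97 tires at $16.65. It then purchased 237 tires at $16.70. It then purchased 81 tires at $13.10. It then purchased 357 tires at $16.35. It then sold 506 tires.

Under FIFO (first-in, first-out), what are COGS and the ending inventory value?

Sale 1 (506) [FIFO — oldest first]: 208 @ $14.15 + 98 @ $17.00 + 131 @ $11.95 + 69 @ $16.65 = $7,323.50
Ending inventory: 28 @ $16.65 + 237 @ $16.70 + 81 @ $13.10 + 357 @ $16.35 = $11,322.15

COGS = $7,323.50; ending inventory = $11,322.15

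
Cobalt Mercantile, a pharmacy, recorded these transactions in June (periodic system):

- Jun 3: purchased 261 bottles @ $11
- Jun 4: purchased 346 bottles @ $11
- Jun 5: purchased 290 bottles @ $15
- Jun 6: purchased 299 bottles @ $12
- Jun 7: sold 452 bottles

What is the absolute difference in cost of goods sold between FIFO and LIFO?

$911

FIFO COGS: 261 @ $11 + 191 @ $11 = $4,972
LIFO COGS: 299 @ $12 + 153 @ $15 = $5,883
Difference = |$4,972 − $5,883| = $911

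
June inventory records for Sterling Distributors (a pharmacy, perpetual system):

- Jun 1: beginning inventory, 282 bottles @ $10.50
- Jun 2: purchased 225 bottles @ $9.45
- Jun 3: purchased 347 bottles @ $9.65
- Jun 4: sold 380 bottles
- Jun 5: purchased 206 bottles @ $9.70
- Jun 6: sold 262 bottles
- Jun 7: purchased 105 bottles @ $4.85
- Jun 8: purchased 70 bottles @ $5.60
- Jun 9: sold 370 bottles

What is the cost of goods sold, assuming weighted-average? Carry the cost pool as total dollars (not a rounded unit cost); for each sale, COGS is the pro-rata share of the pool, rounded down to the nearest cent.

COGS = $9,452.07

After Jun 1: 282 on hand, pool $2,961.00 (≈ $10.5000 each)
After Jun 2: 507 on hand, pool $5,087.25 (≈ $10.0340 each)
After Jun 3: 854 on hand, pool $8,435.80 (≈ $9.8780 each)
Jun 4, sell 380: 380/854 × $8,435.80 → $3,753.63
After Jun 5: 680 on hand, pool $6,680.37 (≈ $9.8241 each)
Jun 6, sell 262: 262/680 × $6,680.37 → $2,573.90
After Jun 7: 523 on hand, pool $4,615.72 (≈ $8.8255 each)
After Jun 8: 593 on hand, pool $5,007.72 (≈ $8.4447 each)
Jun 9, sell 370: 370/593 × $5,007.72 → $3,124.54
Total COGS = $3,753.63 + $2,573.90 + $3,124.54 = $9,452.07
Ending inventory (cost pool remaining) = $1,883.18
Check: goods available $11,335.25 = COGS $9,452.07 + ending $1,883.18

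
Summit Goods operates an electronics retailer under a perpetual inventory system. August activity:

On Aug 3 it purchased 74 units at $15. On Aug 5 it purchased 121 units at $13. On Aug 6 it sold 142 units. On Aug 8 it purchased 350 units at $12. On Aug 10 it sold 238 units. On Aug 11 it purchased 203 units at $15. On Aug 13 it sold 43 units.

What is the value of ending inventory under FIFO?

Aug 6, 142 sold [FIFO — oldest first]: 74 @ $15 + 68 @ $13 = $1,994
Aug 10, 238 sold [FIFO — oldest first]: 53 @ $13 + 185 @ $12 = $2,909
Aug 13, 43 sold [FIFO — oldest first]: 43 @ $12 = $516
Total COGS = $1,994 + $2,909 + $516 = $5,419
Ending inventory: 122 @ $12 + 203 @ $15 = $4,509
Check: goods available $9,928 = COGS $5,419 + ending $4,509

Ending inventory = $4,509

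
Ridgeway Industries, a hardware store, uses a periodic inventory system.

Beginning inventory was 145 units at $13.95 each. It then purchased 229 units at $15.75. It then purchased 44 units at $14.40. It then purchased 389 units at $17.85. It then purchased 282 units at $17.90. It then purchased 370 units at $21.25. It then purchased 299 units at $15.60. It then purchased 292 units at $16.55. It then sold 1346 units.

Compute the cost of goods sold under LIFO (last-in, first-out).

COGS = $24,245.85

Sale 1 (1346) [LIFO — newest first]: 292 @ $16.55 + 299 @ $15.60 + 370 @ $21.25 + 282 @ $17.90 + 103 @ $17.85 = $24,245.85
Ending inventory: 145 @ $13.95 + 229 @ $15.75 + 44 @ $14.40 + 286 @ $17.85 = $11,368.20
Check: goods available $35,614.05 = COGS $24,245.85 + ending $11,368.20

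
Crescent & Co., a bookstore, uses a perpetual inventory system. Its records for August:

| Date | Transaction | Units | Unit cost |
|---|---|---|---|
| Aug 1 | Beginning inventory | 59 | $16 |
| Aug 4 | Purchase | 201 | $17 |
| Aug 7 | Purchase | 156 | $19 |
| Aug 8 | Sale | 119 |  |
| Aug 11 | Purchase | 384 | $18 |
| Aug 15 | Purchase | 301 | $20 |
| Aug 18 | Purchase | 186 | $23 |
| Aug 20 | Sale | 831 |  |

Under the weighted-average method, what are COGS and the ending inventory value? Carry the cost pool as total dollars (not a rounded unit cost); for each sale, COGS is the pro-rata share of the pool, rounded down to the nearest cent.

COGS = $18,060.55; ending inventory = $6,474.45

After Aug 1: 59 on hand, pool $944.00 (≈ $16.0000 each)
After Aug 4: 260 on hand, pool $4,361.00 (≈ $16.7731 each)
After Aug 7: 416 on hand, pool $7,325.00 (≈ $17.6082 each)
Aug 8, sell 119: 119/416 × $7,325.00 → $2,095.37
After Aug 11: 681 on hand, pool $12,141.63 (≈ $17.8291 each)
After Aug 15: 982 on hand, pool $18,161.63 (≈ $18.4945 each)
After Aug 18: 1168 on hand, pool $22,439.63 (≈ $19.2120 each)
Aug 20, sell 831: 831/1168 × $22,439.63 → $15,965.18
Total COGS = $2,095.37 + $15,965.18 = $18,060.55
Ending inventory (cost pool remaining) = $6,474.45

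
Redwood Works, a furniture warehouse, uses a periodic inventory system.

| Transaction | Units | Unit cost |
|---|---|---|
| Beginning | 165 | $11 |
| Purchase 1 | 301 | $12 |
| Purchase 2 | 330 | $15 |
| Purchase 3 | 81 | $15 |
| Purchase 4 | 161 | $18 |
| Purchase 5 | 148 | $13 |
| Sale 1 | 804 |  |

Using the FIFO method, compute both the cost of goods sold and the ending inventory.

Sale 1 (804) [FIFO — oldest first]: 165 @ $11 + 301 @ $12 + 330 @ $15 + 8 @ $15 = $10,497
Ending inventory: 73 @ $15 + 161 @ $18 + 148 @ $13 = $5,917
Check: goods available $16,414 = COGS $10,497 + ending $5,917

COGS = $10,497; ending inventory = $5,917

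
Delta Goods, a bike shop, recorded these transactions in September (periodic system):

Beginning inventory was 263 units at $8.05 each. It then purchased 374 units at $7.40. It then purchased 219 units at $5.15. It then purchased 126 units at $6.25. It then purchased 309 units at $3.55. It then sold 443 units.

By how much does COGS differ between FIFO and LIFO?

FIFO COGS: 263 @ $8.05 + 180 @ $7.40 = $3,449.15
LIFO COGS: 309 @ $3.55 + 126 @ $6.25 + 8 @ $5.15 = $1,925.65
Difference = |$3,449.15 − $1,925.65| = $1,523.50

$1,523.50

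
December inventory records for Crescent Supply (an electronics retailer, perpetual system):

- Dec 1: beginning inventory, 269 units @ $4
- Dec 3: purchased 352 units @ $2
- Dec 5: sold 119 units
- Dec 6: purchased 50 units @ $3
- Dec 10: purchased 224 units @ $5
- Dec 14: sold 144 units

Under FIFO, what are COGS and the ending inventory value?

Dec 5, 119 sold [FIFO — oldest first]: 119 @ $4 = $476
Dec 14, 144 sold [FIFO — oldest first]: 144 @ $4 = $576
Total COGS = $476 + $576 = $1,052
Ending inventory: 6 @ $4 + 352 @ $2 + 50 @ $3 + 224 @ $5 = $1,998

COGS = $1,052; ending inventory = $1,998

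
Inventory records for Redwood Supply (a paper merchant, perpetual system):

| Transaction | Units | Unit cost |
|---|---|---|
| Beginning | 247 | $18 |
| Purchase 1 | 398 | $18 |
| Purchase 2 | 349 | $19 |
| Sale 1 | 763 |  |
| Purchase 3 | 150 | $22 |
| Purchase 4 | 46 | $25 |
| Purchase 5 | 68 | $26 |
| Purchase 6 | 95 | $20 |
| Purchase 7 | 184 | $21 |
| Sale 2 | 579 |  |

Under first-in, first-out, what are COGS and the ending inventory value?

Sale 1 (763) [FIFO — oldest first]: 247 @ $18 + 398 @ $18 + 118 @ $19 = $13,852
Sale 2 (579) [FIFO — oldest first]: 231 @ $19 + 150 @ $22 + 46 @ $25 + 68 @ $26 + 84 @ $20 = $12,287
Total COGS = $13,852 + $12,287 = $26,139
Ending inventory: 11 @ $20 + 184 @ $21 = $4,084

COGS = $26,139; ending inventory = $4,084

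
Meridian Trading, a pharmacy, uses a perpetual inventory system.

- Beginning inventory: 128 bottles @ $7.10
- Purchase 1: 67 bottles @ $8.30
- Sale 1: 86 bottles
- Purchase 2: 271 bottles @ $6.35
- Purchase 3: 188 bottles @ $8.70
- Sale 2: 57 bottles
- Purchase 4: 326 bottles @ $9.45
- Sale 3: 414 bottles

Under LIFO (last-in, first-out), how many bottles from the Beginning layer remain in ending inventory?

109

Sale 1 (86) [LIFO — newest first]: 67 @ $8.30 + 19 @ $7.10 = $691.00
Sale 2 (57) [LIFO — newest first]: 57 @ $8.70 = $495.90
Sale 3 (414) [LIFO — newest first]: 326 @ $9.45 + 88 @ $8.70 = $3,846.30
Total COGS = $691.00 + $495.90 + $3,846.30 = $5,033.20
Ending inventory: 109 @ $7.10 + 271 @ $6.35 + 43 @ $8.70 = $2,868.85
Check: goods available $7,902.05 = COGS $5,033.20 + ending $2,868.85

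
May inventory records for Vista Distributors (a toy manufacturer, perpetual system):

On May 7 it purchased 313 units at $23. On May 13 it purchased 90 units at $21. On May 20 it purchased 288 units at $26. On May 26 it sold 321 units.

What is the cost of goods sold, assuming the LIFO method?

COGS = $8,181

May 26, 321 sold [LIFO — newest first]: 288 @ $26 + 33 @ $21 = $8,181
Ending inventory: 313 @ $23 + 57 @ $21 = $8,396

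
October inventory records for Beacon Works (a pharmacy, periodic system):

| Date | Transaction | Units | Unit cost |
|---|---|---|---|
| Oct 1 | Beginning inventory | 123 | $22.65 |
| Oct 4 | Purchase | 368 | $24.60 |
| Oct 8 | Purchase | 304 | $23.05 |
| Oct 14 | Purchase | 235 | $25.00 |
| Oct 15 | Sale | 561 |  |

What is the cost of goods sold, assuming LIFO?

Oct 15, 561 sold [LIFO — newest first]: 235 @ $25.00 + 304 @ $23.05 + 22 @ $24.60 = $13,423.40
Ending inventory: 123 @ $22.65 + 346 @ $24.60 = $11,297.55

COGS = $13,423.40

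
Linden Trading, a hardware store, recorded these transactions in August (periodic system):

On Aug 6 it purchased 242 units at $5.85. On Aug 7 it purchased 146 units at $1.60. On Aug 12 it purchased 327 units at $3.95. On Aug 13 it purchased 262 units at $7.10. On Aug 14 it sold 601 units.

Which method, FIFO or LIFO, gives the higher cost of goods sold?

FIFO COGS: 242 @ $5.85 + 146 @ $1.60 + 213 @ $3.95 = $2,490.65
LIFO COGS: 262 @ $7.10 + 327 @ $3.95 + 12 @ $1.60 = $3,171.05

LIFO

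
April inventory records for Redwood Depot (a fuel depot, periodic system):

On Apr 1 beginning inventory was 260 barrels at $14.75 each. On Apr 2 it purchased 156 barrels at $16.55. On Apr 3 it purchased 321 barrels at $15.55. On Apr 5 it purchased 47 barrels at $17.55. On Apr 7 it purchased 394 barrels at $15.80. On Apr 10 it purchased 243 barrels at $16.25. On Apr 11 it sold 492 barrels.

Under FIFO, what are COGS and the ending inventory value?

Apr 11, 492 sold [FIFO — oldest first]: 260 @ $14.75 + 156 @ $16.55 + 76 @ $15.55 = $7,598.60
Ending inventory: 245 @ $15.55 + 47 @ $17.55 + 394 @ $15.80 + 243 @ $16.25 = $14,808.55

COGS = $7,598.60; ending inventory = $14,808.55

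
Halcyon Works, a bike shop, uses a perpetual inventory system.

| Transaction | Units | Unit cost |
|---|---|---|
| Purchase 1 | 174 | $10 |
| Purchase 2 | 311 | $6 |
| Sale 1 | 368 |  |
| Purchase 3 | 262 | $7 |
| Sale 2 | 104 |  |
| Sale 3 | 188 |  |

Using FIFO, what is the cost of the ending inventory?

Sale 1 (368) [FIFO — oldest first]: 174 @ $10 + 194 @ $6 = $2,904
Sale 2 (104) [FIFO — oldest first]: 104 @ $6 = $624
Sale 3 (188) [FIFO — oldest first]: 13 @ $6 + 175 @ $7 = $1,303
Total COGS = $2,904 + $624 + $1,303 = $4,831
Ending inventory: 87 @ $7 = $609
Check: goods available $5,440 = COGS $4,831 + ending $609

Ending inventory = $609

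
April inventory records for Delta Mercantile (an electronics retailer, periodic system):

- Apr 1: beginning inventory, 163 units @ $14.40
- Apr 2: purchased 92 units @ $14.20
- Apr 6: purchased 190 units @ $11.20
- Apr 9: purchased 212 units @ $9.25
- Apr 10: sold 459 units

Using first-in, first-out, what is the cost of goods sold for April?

Apr 10, 459 sold [FIFO — oldest first]: 163 @ $14.40 + 92 @ $14.20 + 190 @ $11.20 + 14 @ $9.25 = $5,911.10
Ending inventory: 198 @ $9.25 = $1,831.50
Check: goods available $7,742.60 = COGS $5,911.10 + ending $1,831.50

COGS = $5,911.10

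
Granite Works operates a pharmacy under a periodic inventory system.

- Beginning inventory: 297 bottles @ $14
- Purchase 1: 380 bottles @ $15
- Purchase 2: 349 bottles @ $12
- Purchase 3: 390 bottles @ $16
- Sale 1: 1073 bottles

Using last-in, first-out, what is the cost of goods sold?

COGS = $15,438

Sale 1 (1073) [LIFO — newest first]: 390 @ $16 + 349 @ $12 + 334 @ $15 = $15,438
Ending inventory: 297 @ $14 + 46 @ $15 = $4,848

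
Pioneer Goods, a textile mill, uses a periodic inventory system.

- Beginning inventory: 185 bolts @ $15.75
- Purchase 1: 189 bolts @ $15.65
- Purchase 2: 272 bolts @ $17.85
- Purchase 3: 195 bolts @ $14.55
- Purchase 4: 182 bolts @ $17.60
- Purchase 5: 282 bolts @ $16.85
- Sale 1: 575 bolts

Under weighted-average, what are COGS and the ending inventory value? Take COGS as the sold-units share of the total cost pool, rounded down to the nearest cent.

Sale 1, sell 575: 575/1305 × $21,518.95 → $9,481.52
Ending inventory (cost pool remaining) = $12,037.43
Check: goods available $21,518.95 = COGS $9,481.52 + ending $12,037.43

COGS = $9,481.52; ending inventory = $12,037.43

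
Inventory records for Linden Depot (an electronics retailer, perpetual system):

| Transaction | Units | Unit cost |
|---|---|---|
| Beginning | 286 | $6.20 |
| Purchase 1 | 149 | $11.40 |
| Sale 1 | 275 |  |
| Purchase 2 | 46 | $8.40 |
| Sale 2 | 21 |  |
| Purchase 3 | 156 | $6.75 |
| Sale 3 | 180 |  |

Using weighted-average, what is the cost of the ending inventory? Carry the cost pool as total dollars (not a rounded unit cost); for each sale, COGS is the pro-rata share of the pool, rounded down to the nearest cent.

Ending inventory = $1,202.47

After Beginning: 286 on hand, pool $1,773.20 (≈ $6.2000 each)
After Purchase 1: 435 on hand, pool $3,471.80 (≈ $7.9811 each)
Sale 1, sell 275: 275/435 × $3,471.80 → $2,194.81
After Purchase 2: 206 on hand, pool $1,663.39 (≈ $8.0747 each)
Sale 2, sell 21: 21/206 × $1,663.39 → $169.56
After Purchase 3: 341 on hand, pool $2,546.83 (≈ $7.4687 each)
Sale 3, sell 180: 180/341 × $2,546.83 → $1,344.36
Total COGS = $2,194.81 + $169.56 + $1,344.36 = $3,708.73
Ending inventory (cost pool remaining) = $1,202.47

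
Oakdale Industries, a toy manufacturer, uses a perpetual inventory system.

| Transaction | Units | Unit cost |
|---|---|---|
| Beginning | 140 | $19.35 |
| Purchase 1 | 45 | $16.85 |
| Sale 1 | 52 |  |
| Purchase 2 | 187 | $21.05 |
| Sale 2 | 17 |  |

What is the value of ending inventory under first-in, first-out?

Ending inventory = $6,068.45

Sale 1 (52) [FIFO — oldest first]: 52 @ $19.35 = $1,006.20
Sale 2 (17) [FIFO — oldest first]: 17 @ $19.35 = $328.95
Total COGS = $1,006.20 + $328.95 = $1,335.15
Ending inventory: 71 @ $19.35 + 45 @ $16.85 + 187 @ $21.05 = $6,068.45
Check: goods available $7,403.60 = COGS $1,335.15 + ending $6,068.45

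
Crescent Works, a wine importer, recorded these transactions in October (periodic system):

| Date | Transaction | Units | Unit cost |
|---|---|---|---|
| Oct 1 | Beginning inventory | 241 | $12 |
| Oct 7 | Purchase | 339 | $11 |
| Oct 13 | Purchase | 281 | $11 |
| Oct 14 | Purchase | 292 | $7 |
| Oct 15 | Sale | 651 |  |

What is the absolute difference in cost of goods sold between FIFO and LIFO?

$1,409

FIFO COGS: 241 @ $12 + 339 @ $11 + 71 @ $11 = $7,402
LIFO COGS: 292 @ $7 + 281 @ $11 + 78 @ $11 = $5,993
Difference = |$7,402 − $5,993| = $1,409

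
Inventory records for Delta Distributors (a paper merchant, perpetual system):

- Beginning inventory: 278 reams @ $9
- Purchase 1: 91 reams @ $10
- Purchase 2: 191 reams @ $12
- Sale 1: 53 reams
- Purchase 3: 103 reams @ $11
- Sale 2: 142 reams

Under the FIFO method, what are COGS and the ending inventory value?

Sale 1 (53) [FIFO — oldest first]: 53 @ $9 = $477
Sale 2 (142) [FIFO — oldest first]: 142 @ $9 = $1,278
Total COGS = $477 + $1,278 = $1,755
Ending inventory: 83 @ $9 + 91 @ $10 + 191 @ $12 + 103 @ $11 = $5,082

COGS = $1,755; ending inventory = $5,082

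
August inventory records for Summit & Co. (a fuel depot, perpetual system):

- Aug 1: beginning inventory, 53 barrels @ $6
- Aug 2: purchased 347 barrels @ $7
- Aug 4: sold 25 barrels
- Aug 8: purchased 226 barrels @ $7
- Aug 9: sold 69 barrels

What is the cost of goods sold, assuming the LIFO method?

Aug 4, 25 sold [LIFO — newest first]: 25 @ $7 = $175
Aug 9, 69 sold [LIFO — newest first]: 69 @ $7 = $483
Total COGS = $175 + $483 = $658
Ending inventory: 53 @ $6 + 322 @ $7 + 157 @ $7 = $3,671

COGS = $658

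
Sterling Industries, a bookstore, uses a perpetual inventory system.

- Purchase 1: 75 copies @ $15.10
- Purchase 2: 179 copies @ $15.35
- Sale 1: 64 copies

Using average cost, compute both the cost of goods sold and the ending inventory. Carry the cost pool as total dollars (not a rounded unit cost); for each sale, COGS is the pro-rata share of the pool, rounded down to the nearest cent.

After Purchase 1: 75 on hand, pool $1,132.50 (≈ $15.1000 each)
After Purchase 2: 254 on hand, pool $3,880.15 (≈ $15.2762 each)
Sale 1, sell 64: 64/254 × $3,880.15 → $977.67
Ending inventory (cost pool remaining) = $2,902.48

COGS = $977.67; ending inventory = $2,902.48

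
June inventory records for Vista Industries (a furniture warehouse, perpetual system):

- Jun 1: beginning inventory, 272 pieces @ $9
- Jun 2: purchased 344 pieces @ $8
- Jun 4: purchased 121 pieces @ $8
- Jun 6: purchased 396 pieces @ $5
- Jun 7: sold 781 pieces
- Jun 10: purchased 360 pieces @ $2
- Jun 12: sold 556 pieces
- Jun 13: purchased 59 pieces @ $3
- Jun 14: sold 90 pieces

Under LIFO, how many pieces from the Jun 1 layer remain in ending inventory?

Jun 7, 781 sold [LIFO — newest first]: 396 @ $5 + 121 @ $8 + 264 @ $8 = $5,060
Jun 12, 556 sold [LIFO — newest first]: 360 @ $2 + 80 @ $8 + 116 @ $9 = $2,404
Jun 14, 90 sold [LIFO — newest first]: 59 @ $3 + 31 @ $9 = $456
Total COGS = $5,060 + $2,404 + $456 = $7,920
Ending inventory: 125 @ $9 = $1,125
Check: goods available $9,045 = COGS $7,920 + ending $1,125

125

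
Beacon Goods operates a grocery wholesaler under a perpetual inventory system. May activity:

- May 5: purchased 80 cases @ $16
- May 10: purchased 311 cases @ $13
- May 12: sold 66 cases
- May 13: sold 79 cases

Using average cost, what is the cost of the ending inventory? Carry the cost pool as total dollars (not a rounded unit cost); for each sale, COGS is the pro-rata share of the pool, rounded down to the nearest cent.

Ending inventory = $3,349.00

After May 5: 80 on hand, pool $1,280.00 (≈ $16.0000 each)
After May 10: 391 on hand, pool $5,323.00 (≈ $13.6138 each)
May 12, sell 66: 66/391 × $5,323.00 → $898.51
May 13, sell 79: 79/325 × $4,424.49 → $1,075.49
Total COGS = $898.51 + $1,075.49 = $1,974.00
Ending inventory (cost pool remaining) = $3,349.00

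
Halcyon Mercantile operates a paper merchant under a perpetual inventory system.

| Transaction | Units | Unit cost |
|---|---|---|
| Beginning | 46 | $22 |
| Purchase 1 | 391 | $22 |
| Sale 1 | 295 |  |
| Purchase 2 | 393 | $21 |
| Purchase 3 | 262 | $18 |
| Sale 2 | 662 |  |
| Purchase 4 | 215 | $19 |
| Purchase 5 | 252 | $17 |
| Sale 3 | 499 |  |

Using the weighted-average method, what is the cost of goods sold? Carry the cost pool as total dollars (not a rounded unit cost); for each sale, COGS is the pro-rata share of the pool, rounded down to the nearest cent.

COGS = $29,053.69

After Beginning: 46 on hand, pool $1,012.00 (≈ $22.0000 each)
After Purchase 1: 437 on hand, pool $9,614.00 (≈ $22.0000 each)
Sale 1, sell 295: 295/437 × $9,614.00 → $6,490.00
After Purchase 2: 535 on hand, pool $11,377.00 (≈ $21.2654 each)
After Purchase 3: 797 on hand, pool $16,093.00 (≈ $20.1920 each)
Sale 2, sell 662: 662/797 × $16,093.00 → $13,367.08
After Purchase 4: 350 on hand, pool $6,810.92 (≈ $19.4598 each)
After Purchase 5: 602 on hand, pool $11,094.92 (≈ $18.4301 each)
Sale 3, sell 499: 499/602 × $11,094.92 → $9,196.61
Total COGS = $6,490.00 + $13,367.08 + $9,196.61 = $29,053.69
Ending inventory (cost pool remaining) = $1,898.31
Check: goods available $30,952.00 = COGS $29,053.69 + ending $1,898.31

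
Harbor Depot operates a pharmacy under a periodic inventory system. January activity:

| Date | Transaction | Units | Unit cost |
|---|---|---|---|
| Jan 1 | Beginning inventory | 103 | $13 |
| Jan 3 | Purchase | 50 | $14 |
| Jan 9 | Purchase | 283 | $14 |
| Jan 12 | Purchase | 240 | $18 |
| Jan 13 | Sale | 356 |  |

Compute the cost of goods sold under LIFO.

COGS = $5,944

Jan 13, 356 sold [LIFO — newest first]: 240 @ $18 + 116 @ $14 = $5,944
Ending inventory: 103 @ $13 + 50 @ $14 + 167 @ $14 = $4,377
Check: goods available $10,321 = COGS $5,944 + ending $4,377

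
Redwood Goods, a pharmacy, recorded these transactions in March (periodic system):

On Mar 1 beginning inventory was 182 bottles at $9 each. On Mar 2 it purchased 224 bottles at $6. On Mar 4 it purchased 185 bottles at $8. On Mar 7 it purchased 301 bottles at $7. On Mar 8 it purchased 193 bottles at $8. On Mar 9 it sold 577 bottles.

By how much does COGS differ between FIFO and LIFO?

$35

FIFO COGS: 182 @ $9 + 224 @ $6 + 171 @ $8 = $4,350
LIFO COGS: 193 @ $8 + 301 @ $7 + 83 @ $8 = $4,315
Difference = |$4,350 − $4,315| = $35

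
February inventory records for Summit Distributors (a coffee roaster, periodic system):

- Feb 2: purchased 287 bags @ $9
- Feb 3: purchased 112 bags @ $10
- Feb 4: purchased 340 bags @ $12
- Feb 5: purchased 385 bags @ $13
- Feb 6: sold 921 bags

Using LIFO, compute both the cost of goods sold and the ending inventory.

COGS = $10,961; ending inventory = $1,827

Feb 6, 921 sold [LIFO — newest first]: 385 @ $13 + 340 @ $12 + 112 @ $10 + 84 @ $9 = $10,961
Ending inventory: 203 @ $9 = $1,827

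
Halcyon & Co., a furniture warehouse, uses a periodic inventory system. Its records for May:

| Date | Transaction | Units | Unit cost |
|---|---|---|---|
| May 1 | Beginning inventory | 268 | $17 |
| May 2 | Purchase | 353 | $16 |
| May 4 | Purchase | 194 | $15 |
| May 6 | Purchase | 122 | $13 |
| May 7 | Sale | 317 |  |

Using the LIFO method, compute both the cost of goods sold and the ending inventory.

COGS = $4,512; ending inventory = $10,188

May 7, 317 sold [LIFO — newest first]: 122 @ $13 + 194 @ $15 + 1 @ $16 = $4,512
Ending inventory: 268 @ $17 + 352 @ $16 = $10,188
Check: goods available $14,700 = COGS $4,512 + ending $10,188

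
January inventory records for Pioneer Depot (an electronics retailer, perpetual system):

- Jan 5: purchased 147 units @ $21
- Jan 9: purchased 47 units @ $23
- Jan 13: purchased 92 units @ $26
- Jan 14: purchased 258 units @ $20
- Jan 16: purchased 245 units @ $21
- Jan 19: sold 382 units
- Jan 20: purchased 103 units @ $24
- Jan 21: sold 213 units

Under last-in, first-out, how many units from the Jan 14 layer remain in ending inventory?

Jan 19, 382 sold [LIFO — newest first]: 245 @ $21 + 137 @ $20 = $7,885
Jan 21, 213 sold [LIFO — newest first]: 103 @ $24 + 110 @ $20 = $4,672
Total COGS = $7,885 + $4,672 = $12,557
Ending inventory: 147 @ $21 + 47 @ $23 + 92 @ $26 + 11 @ $20 = $6,780

11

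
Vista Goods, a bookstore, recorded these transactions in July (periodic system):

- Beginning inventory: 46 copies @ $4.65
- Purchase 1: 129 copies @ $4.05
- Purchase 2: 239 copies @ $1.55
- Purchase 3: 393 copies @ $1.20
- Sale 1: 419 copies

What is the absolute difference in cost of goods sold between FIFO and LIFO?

FIFO COGS: 46 @ $4.65 + 129 @ $4.05 + 239 @ $1.55 + 5 @ $1.20 = $1,112.80
LIFO COGS: 393 @ $1.20 + 26 @ $1.55 = $511.90
Difference = |$1,112.80 − $511.90| = $600.90

$600.90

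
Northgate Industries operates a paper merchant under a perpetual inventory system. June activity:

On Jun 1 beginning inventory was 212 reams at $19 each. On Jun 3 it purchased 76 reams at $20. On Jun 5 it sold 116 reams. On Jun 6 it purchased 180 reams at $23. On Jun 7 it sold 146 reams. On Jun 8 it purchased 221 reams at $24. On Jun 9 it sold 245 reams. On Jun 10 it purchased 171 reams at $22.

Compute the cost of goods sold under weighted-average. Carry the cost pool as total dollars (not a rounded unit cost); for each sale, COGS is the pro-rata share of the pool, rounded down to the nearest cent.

After Jun 1: 212 on hand, pool $4,028.00 (≈ $19.0000 each)
After Jun 3: 288 on hand, pool $5,548.00 (≈ $19.2639 each)
Jun 5, sell 116: 116/288 × $5,548.00 → $2,234.61
After Jun 6: 352 on hand, pool $7,453.39 (≈ $21.1744 each)
Jun 7, sell 146: 146/352 × $7,453.39 → $3,091.46
After Jun 8: 427 on hand, pool $9,665.93 (≈ $22.6368 each)
Jun 9, sell 245: 245/427 × $9,665.93 → $5,546.02
After Jun 10: 353 on hand, pool $7,881.91 (≈ $22.3284 each)
Total COGS = $2,234.61 + $3,091.46 + $5,546.02 = $10,872.09
Ending inventory (cost pool remaining) = $7,881.91
Check: goods available $18,754.00 = COGS $10,872.09 + ending $7,881.91

COGS = $10,872.09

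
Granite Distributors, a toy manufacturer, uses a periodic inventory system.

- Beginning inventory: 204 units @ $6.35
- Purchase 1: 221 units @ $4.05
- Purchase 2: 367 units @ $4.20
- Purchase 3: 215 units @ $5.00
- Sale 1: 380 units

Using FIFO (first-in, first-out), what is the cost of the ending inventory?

Ending inventory = $2,798.65

Sale 1 (380) [FIFO — oldest first]: 204 @ $6.35 + 176 @ $4.05 = $2,008.20
Ending inventory: 45 @ $4.05 + 367 @ $4.20 + 215 @ $5.00 = $2,798.65
Check: goods available $4,806.85 = COGS $2,008.20 + ending $2,798.65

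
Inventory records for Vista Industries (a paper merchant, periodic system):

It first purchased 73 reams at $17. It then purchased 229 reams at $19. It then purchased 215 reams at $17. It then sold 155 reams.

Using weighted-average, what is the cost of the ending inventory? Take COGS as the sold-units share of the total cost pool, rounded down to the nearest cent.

Sale 1, sell 155: 155/517 × $9,247.00 → $2,772.31
Ending inventory (cost pool remaining) = $6,474.69

Ending inventory = $6,474.69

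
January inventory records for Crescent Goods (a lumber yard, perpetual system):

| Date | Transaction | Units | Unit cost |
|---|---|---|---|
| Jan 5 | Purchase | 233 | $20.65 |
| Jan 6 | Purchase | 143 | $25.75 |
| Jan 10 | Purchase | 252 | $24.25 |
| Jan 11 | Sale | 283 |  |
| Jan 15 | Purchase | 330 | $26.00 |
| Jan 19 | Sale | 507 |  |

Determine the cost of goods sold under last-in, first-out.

COGS = $19,715.50

Jan 11, 283 sold [LIFO — newest first]: 252 @ $24.25 + 31 @ $25.75 = $6,909.25
Jan 19, 507 sold [LIFO — newest first]: 330 @ $26.00 + 112 @ $25.75 + 65 @ $20.65 = $12,806.25
Total COGS = $6,909.25 + $12,806.25 = $19,715.50
Ending inventory: 168 @ $20.65 = $3,469.20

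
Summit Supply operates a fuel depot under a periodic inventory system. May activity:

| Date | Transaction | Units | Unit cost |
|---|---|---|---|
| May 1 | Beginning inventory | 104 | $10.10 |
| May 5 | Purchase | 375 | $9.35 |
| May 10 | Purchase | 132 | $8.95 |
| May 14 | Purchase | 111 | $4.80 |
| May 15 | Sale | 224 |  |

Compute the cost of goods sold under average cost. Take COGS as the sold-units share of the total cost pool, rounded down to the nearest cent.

COGS = $1,945.52

May 15, sell 224: 224/722 × $6,270.85 → $1,945.52
Ending inventory (cost pool remaining) = $4,325.33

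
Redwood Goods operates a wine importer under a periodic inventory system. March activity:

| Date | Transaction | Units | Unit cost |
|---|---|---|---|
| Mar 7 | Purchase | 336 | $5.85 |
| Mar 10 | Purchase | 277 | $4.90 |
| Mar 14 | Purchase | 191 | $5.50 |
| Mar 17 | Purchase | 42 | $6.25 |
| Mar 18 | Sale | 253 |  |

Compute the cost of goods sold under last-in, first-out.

COGS = $1,411.00

Mar 18, 253 sold [LIFO — newest first]: 42 @ $6.25 + 191 @ $5.50 + 20 @ $4.90 = $1,411.00
Ending inventory: 336 @ $5.85 + 257 @ $4.90 = $3,224.90
Check: goods available $4,635.90 = COGS $1,411.00 + ending $3,224.90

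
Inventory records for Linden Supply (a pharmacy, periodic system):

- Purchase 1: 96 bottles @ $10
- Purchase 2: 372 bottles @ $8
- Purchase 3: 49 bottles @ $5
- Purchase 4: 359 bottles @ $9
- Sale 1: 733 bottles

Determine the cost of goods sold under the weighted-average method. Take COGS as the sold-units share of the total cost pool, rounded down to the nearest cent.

COGS = $6,202.05

Sale 1, sell 733: 733/876 × $7,412.00 → $6,202.05
Ending inventory (cost pool remaining) = $1,209.95
Check: goods available $7,412.00 = COGS $6,202.05 + ending $1,209.95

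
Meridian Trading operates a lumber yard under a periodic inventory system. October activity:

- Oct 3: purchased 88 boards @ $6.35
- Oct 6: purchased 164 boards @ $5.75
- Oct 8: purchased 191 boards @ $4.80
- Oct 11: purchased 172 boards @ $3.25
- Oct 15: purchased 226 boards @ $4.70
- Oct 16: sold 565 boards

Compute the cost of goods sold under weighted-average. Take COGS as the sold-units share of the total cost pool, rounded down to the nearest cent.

Oct 16, sell 565: 565/841 × $4,039.80 → $2,714.01
Ending inventory (cost pool remaining) = $1,325.79
Check: goods available $4,039.80 = COGS $2,714.01 + ending $1,325.79

COGS = $2,714.01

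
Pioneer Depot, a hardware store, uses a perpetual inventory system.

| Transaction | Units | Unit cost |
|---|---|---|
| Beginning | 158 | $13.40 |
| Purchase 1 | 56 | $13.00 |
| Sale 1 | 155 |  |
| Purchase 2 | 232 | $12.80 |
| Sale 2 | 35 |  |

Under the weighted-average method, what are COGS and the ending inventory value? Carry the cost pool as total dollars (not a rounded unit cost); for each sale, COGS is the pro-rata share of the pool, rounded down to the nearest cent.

COGS = $2,512.28; ending inventory = $3,302.52

After Beginning: 158 on hand, pool $2,117.20 (≈ $13.4000 each)
After Purchase 1: 214 on hand, pool $2,845.20 (≈ $13.2953 each)
Sale 1, sell 155: 155/214 × $2,845.20 → $2,060.77
After Purchase 2: 291 on hand, pool $3,754.03 (≈ $12.9004 each)
Sale 2, sell 35: 35/291 × $3,754.03 → $451.51
Total COGS = $2,060.77 + $451.51 = $2,512.28
Ending inventory (cost pool remaining) = $3,302.52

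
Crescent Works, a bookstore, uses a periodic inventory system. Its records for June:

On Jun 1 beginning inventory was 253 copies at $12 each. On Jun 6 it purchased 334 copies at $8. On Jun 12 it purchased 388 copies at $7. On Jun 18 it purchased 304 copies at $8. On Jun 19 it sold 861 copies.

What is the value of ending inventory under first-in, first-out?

Ending inventory = $3,230

Jun 19, 861 sold [FIFO — oldest first]: 253 @ $12 + 334 @ $8 + 274 @ $7 = $7,626
Ending inventory: 114 @ $7 + 304 @ $8 = $3,230
Check: goods available $10,856 = COGS $7,626 + ending $3,230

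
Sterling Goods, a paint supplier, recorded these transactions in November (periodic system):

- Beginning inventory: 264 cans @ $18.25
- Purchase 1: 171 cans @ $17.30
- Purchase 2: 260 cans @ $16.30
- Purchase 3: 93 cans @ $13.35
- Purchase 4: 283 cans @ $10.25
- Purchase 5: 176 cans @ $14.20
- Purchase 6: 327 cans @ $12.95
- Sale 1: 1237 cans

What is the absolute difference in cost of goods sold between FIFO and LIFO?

FIFO COGS: 264 @ $18.25 + 171 @ $17.30 + 260 @ $16.30 + 93 @ $13.35 + 283 @ $10.25 + 166 @ $14.20 = $18,513.80
LIFO COGS: 327 @ $12.95 + 176 @ $14.20 + 283 @ $10.25 + 93 @ $13.35 + 260 @ $16.30 + 98 @ $17.30 = $16,809.55
Difference = |$18,513.80 − $16,809.55| = $1,704.25

$1,704.25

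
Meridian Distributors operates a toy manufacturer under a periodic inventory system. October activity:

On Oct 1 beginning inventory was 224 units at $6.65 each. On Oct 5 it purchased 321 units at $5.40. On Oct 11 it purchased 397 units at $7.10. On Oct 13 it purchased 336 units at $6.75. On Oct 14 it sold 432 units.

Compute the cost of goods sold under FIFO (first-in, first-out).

COGS = $2,612.80

Oct 14, 432 sold [FIFO — oldest first]: 224 @ $6.65 + 208 @ $5.40 = $2,612.80
Ending inventory: 113 @ $5.40 + 397 @ $7.10 + 336 @ $6.75 = $5,696.90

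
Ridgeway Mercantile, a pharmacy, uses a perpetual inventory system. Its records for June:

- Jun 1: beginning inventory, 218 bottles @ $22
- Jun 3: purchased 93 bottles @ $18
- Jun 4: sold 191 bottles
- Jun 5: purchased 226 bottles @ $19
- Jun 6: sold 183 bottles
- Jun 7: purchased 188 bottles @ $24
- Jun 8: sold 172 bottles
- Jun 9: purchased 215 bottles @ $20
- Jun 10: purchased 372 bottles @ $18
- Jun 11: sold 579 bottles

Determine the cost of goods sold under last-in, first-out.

Jun 4, 191 sold [LIFO — newest first]: 93 @ $18 + 98 @ $22 = $3,830
Jun 6, 183 sold [LIFO — newest first]: 183 @ $19 = $3,477
Jun 8, 172 sold [LIFO — newest first]: 172 @ $24 = $4,128
Jun 11, 579 sold [LIFO — newest first]: 372 @ $18 + 207 @ $20 = $10,836
Total COGS = $3,830 + $3,477 + $4,128 + $10,836 = $22,271
Ending inventory: 120 @ $22 + 43 @ $19 + 16 @ $24 + 8 @ $20 = $4,001
Check: goods available $26,272 = COGS $22,271 + ending $4,001

COGS = $22,271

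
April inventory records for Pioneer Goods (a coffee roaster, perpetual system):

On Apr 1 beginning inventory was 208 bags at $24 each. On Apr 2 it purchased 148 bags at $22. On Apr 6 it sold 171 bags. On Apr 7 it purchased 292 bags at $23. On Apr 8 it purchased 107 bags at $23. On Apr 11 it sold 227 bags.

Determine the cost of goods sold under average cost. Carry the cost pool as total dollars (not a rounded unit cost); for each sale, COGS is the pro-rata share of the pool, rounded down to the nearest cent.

COGS = $9,194.93

After Apr 1: 208 on hand, pool $4,992.00 (≈ $24.0000 each)
After Apr 2: 356 on hand, pool $8,248.00 (≈ $23.1685 each)
Apr 6, sell 171: 171/356 × $8,248.00 → $3,961.82
After Apr 7: 477 on hand, pool $11,002.18 (≈ $23.0654 each)
After Apr 8: 584 on hand, pool $13,463.18 (≈ $23.0534 each)
Apr 11, sell 227: 227/584 × $13,463.18 → $5,233.11
Total COGS = $3,961.82 + $5,233.11 = $9,194.93
Ending inventory (cost pool remaining) = $8,230.07
Check: goods available $17,425.00 = COGS $9,194.93 + ending $8,230.07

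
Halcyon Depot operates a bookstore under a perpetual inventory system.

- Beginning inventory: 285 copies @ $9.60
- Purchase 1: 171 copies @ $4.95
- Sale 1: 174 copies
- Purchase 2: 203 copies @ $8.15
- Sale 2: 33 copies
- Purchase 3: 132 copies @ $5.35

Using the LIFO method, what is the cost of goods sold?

Sale 1 (174) [LIFO — newest first]: 171 @ $4.95 + 3 @ $9.60 = $875.25
Sale 2 (33) [LIFO — newest first]: 33 @ $8.15 = $268.95
Total COGS = $875.25 + $268.95 = $1,144.20
Ending inventory: 282 @ $9.60 + 170 @ $8.15 + 132 @ $5.35 = $4,798.90
Check: goods available $5,943.10 = COGS $1,144.20 + ending $4,798.90

COGS = $1,144.20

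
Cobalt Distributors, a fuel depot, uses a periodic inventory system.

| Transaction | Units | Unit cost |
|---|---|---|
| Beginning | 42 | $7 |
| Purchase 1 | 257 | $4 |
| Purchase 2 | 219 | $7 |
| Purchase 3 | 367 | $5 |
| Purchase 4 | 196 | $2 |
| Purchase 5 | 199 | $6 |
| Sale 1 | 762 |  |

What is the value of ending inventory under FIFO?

Ending inventory = $2,201

Sale 1 (762) [FIFO — oldest first]: 42 @ $7 + 257 @ $4 + 219 @ $7 + 244 @ $5 = $4,075
Ending inventory: 123 @ $5 + 196 @ $2 + 199 @ $6 = $2,201
Check: goods available $6,276 = COGS $4,075 + ending $2,201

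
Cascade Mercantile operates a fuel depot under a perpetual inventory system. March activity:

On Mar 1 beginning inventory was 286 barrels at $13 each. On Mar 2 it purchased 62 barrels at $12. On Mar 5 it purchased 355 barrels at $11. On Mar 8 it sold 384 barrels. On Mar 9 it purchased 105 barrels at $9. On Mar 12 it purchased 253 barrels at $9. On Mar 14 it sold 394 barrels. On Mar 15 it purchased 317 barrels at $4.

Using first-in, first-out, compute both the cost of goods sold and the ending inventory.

Mar 8, 384 sold [FIFO — oldest first]: 286 @ $13 + 62 @ $12 + 36 @ $11 = $4,858
Mar 14, 394 sold [FIFO — oldest first]: 319 @ $11 + 75 @ $9 = $4,184
Total COGS = $4,858 + $4,184 = $9,042
Ending inventory: 30 @ $9 + 253 @ $9 + 317 @ $4 = $3,815

COGS = $9,042; ending inventory = $3,815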